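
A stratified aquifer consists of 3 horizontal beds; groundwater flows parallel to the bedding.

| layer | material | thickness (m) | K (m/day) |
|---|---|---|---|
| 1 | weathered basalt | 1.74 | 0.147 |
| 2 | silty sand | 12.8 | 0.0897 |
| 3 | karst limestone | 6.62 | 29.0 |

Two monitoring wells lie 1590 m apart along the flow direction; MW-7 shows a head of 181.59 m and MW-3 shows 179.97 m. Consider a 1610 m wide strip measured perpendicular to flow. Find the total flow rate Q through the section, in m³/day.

317

Flow is parallel to layering, so each bed carries its own Darcy discharge and the transmissivities add.
Σ(K_i·b_i) = 0.147×1.74 + 0.0897×12.8 + 29.0×6.62 = 193.4 m²/day.
Hydraulic gradient i = (181.59 − 179.97) / 1590 = 1.62 / 1590 = 0.001019.
Q = Σ(K_i·b_i) · W · i = 193.4 × 1610 × 0.001019 = 317.2 m³/day.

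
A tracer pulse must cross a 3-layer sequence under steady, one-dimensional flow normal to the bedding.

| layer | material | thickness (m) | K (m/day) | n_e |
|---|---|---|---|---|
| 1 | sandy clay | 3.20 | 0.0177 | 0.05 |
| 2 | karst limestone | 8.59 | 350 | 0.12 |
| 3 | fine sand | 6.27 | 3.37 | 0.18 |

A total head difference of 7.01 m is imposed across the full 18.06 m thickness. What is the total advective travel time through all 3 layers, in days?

With flow normal to the layers, continuity requires the same specific discharge q through every layer.
Σ(b_i/K_i) = 3.20/0.0177 + 8.59/350 + 6.27/3.37 = 182.7 d.
q = Δh / Σ(b_i/K_i) = 7.01 / 182.7 = 0.03837 m/day.
In each layer the seepage velocity is v_i = q/n_i, so the layer transit time is t_i = b_i·n_i / q:
  layer 1 (sandy clay): t_1 = 3.20 × 0.05 / 0.03837 = 4.169 d
  layer 2 (karst limestone): t_2 = 8.59 × 0.12 / 0.03837 = 26.86 d
  layer 3 (fine sand): t_3 = 6.27 × 0.18 / 0.03837 = 29.41 d
Total t = Σ t_i = 60.44 days.

60.4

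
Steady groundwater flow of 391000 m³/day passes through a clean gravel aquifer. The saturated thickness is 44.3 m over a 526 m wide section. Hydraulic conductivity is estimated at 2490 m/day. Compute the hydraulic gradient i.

Cross-sectional area A = 526 × 44.3 = 23302 m².
From Q = K·A·i, i = Q / (K·A) = 391000 / (2490 × 23302) = 0.006739.

0.00674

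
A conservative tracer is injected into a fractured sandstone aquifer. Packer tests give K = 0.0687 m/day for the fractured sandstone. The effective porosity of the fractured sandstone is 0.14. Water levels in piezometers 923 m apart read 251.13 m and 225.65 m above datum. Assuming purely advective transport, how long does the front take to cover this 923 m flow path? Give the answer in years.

187

Hydraulic gradient i = (251.13 − 225.65) / 923 = 25.48 / 923 = 0.02761.
Darcy flux q = K · i = 0.06870 × 0.02761 = 0.001897 m/day.
Seepage velocity v = q / n_e = 0.001897 / 0.14 = 0.01355 m/day.
Travel time t = L / v = 923 / 0.01355 = 68136 days = 186.5 years.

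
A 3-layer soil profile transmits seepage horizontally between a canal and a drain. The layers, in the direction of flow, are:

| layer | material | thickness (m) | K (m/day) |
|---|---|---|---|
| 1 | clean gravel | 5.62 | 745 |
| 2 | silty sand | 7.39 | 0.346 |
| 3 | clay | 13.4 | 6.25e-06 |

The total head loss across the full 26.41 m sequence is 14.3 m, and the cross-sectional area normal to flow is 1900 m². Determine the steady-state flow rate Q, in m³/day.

0.0127

Flow is perpendicular to layering, so the layers act in series and the equivalent K is the thickness-weighted harmonic mean.
Total thickness L = 5.62 + 7.39 + 13.4 = 26.41 m.
Σ(b_i/K_i) = 5.62/745 + 7.39/0.346 + 13.4/6.25e-06 = 2.144e+06 d.
K_eq = L / Σ(b_i/K_i) = 26.41 / 2.144e+06 = 1.232e-05 m/day.
Q = K_eq · A · (Δh/L) = 1.232e-05 × 1900 × (14.3/26.41) = 0.01267 m³/day.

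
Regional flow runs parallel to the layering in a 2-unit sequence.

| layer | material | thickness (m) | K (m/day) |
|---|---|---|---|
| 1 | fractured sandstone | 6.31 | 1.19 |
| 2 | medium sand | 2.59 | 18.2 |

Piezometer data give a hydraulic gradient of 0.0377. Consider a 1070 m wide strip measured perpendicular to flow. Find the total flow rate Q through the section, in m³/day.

2200

Flow is parallel to layering, so each bed carries its own Darcy discharge and the transmissivities add.
Σ(K_i·b_i) = 1.19×6.31 + 18.2×2.59 = 54.65 m²/day.
Hydraulic gradient i = 0.0377.
Q = Σ(K_i·b_i) · W · i = 54.65 × 1070 × 0.03770 = 2204 m³/day.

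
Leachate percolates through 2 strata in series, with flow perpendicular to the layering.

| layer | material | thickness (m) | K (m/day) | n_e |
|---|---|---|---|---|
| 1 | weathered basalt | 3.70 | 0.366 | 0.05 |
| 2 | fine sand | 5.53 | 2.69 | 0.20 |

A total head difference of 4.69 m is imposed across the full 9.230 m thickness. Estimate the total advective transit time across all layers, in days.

With flow normal to the layers, continuity requires the same specific discharge q through every layer.
Σ(b_i/K_i) = 3.70/0.366 + 5.53/2.69 = 12.17 d.
q = Δh / Σ(b_i/K_i) = 4.69 / 12.17 = 0.3855 m/day.
In each layer the seepage velocity is v_i = q/n_i, so the layer transit time is t_i = b_i·n_i / q:
  layer 1 (weathered basalt): t_1 = 3.70 × 0.05 / 0.3855 = 0.4799 d
  layer 2 (fine sand): t_2 = 5.53 × 0.20 / 0.3855 = 2.869 d
Total t = Σ t_i = 3.349 days.

3.35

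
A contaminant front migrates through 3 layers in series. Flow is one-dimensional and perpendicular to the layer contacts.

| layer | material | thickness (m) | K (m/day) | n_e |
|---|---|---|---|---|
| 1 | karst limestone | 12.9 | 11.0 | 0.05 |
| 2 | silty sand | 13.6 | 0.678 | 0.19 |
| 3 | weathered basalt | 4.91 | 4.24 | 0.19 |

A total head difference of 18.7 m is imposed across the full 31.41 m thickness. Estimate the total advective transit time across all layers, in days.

With flow normal to the layers, continuity requires the same specific discharge q through every layer.
Σ(b_i/K_i) = 12.9/11.0 + 13.6/0.678 + 4.91/4.24 = 22.39 d.
q = Δh / Σ(b_i/K_i) = 18.7 / 22.39 = 0.8352 m/day.
In each layer the seepage velocity is v_i = q/n_i, so the layer transit time is t_i = b_i·n_i / q:
  layer 1 (karst limestone): t_1 = 12.9 × 0.05 / 0.8352 = 0.7723 d
  layer 2 (silty sand): t_2 = 13.6 × 0.19 / 0.8352 = 3.094 d
  layer 3 (weathered basalt): t_3 = 4.91 × 0.19 / 0.8352 = 1.117 d
Total t = Σ t_i = 4.983 days.

4.98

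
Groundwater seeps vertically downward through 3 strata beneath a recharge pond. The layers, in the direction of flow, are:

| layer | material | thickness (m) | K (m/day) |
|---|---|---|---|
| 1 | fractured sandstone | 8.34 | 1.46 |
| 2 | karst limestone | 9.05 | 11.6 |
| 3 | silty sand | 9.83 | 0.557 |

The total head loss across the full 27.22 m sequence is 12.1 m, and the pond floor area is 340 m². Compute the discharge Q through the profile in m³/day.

Flow is perpendicular to layering, so the layers act in series and the equivalent K is the thickness-weighted harmonic mean.
Total thickness L = 8.34 + 9.05 + 9.83 = 27.22 m.
Σ(b_i/K_i) = 8.34/1.46 + 9.05/11.6 + 9.83/0.557 = 24.14 d.
K_eq = L / Σ(b_i/K_i) = 27.22 / 24.14 = 1.128 m/day.
Q = K_eq · A · (Δh/L) = 1.128 × 340 × (12.1/27.22) = 170.4 m³/day.

170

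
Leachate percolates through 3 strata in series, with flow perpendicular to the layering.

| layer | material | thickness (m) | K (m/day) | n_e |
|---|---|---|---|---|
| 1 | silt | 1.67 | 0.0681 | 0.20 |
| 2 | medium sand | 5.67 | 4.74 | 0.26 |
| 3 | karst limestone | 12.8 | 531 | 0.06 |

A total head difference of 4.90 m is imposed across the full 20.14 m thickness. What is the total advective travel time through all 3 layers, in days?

13.5

With flow normal to the layers, continuity requires the same specific discharge q through every layer.
Σ(b_i/K_i) = 1.67/0.0681 + 5.67/4.74 + 12.8/531 = 25.74 d.
q = Δh / Σ(b_i/K_i) = 4.90 / 25.74 = 0.1903 m/day.
In each layer the seepage velocity is v_i = q/n_i, so the layer transit time is t_i = b_i·n_i / q:
  layer 1 (silt): t_1 = 1.67 × 0.20 / 0.1903 = 1.755 d
  layer 2 (medium sand): t_2 = 5.67 × 0.26 / 0.1903 = 7.745 d
  layer 3 (karst limestone): t_3 = 12.8 × 0.06 / 0.1903 = 4.035 d
Total t = Σ t_i = 13.53 days.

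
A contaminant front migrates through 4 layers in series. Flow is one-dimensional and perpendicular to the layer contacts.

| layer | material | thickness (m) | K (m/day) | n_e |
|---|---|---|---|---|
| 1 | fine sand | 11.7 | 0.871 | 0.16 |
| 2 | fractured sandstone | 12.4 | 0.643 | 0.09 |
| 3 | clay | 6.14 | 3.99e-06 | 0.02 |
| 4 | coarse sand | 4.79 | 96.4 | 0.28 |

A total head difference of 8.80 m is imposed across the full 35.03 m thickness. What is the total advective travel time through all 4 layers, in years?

With flow normal to the layers, continuity requires the same specific discharge q through every layer.
Σ(b_i/K_i) = 11.7/0.871 + 12.4/0.643 + 6.14/3.99e-06 + 4.79/96.4 = 1.539e+06 d.
q = Δh / Σ(b_i/K_i) = 8.80 / 1.539e+06 = 5.718e-06 m/day.
In each layer the seepage velocity is v_i = q/n_i, so the layer transit time is t_i = b_i·n_i / q:
  layer 1 (fine sand): t_1 = 11.7 × 0.16 / 5.718e-06 = 3.274e+05 d
  layer 2 (fractured sandstone): t_2 = 12.4 × 0.09 / 5.718e-06 = 1.952e+05 d
  layer 3 (clay): t_3 = 6.14 × 0.02 / 5.718e-06 = 21474 d
  layer 4 (coarse sand): t_4 = 4.79 × 0.28 / 5.718e-06 = 2.345e+05 d
Total t = Σ t_i = 7.785e+05 days = 2132 years.

2130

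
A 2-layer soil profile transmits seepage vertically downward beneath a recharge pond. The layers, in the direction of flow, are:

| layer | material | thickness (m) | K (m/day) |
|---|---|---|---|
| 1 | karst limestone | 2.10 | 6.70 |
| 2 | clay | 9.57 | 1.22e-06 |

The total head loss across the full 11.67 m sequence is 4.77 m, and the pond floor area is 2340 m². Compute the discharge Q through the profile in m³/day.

0.00142

Flow is perpendicular to layering, so the layers act in series and the equivalent K is the thickness-weighted harmonic mean.
Total thickness L = 2.10 + 9.57 = 11.67 m.
Σ(b_i/K_i) = 2.10/6.70 + 9.57/1.22e-06 = 7.844e+06 d.
K_eq = L / Σ(b_i/K_i) = 11.67 / 7.844e+06 = 1.488e-06 m/day.
Q = K_eq · A · (Δh/L) = 1.488e-06 × 2340 × (4.77/11.67) = 0.001423 m³/day.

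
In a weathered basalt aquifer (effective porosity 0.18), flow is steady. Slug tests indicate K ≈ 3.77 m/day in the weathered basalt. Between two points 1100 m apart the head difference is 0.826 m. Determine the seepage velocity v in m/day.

Hydraulic gradient i = Δh / L = 0.826 / 1100 = 0.0007509.
Darcy flux q = K · i = 3.770 × 0.0007509 = 0.002831 m/day.
Seepage velocity v = q / n_e = 0.002831 / 0.18 = 0.01573 m/day.

0.0157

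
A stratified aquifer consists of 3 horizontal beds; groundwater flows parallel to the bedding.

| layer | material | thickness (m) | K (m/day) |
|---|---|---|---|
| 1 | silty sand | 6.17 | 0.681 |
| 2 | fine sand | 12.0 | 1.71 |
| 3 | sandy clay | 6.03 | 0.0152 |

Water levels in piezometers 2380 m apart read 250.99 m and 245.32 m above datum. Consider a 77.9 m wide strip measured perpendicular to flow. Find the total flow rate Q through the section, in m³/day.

Flow is parallel to layering, so each bed carries its own Darcy discharge and the transmissivities add.
Σ(K_i·b_i) = 0.681×6.17 + 1.71×12.0 + 0.0152×6.03 = 24.81 m²/day.
Hydraulic gradient i = (250.99 − 245.32) / 2380 = 5.67 / 2380 = 0.002382.
Q = Σ(K_i·b_i) · W · i = 24.81 × 77.9 × 0.002382 = 4.605 m³/day.

4.61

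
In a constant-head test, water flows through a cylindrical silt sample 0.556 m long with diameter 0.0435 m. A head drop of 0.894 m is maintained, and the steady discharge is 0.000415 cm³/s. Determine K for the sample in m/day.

0.0150

Cross-sectional area A = π·(d/2)² = π × (0.0435/2)² = 0.001486 m².
Convert discharge: 0.000415 cm³/s = 4.150e-10 m³/s.
Darcy's law rearranged: K = Q·L / (A·Δh) = 4.150e-10 × 0.556 / (0.001486 × 0.894) = 1.737e-07 m/s = 0.01500 m/day.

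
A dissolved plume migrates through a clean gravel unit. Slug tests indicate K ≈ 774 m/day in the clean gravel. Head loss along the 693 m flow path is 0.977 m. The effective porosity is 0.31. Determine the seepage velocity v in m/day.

Hydraulic gradient i = Δh / L = 0.977 / 693 = 0.001410.
Darcy flux q = K · i = 774.0 × 0.001410 = 1.091 m/day.
Seepage velocity v = q / n_e = 1.091 / 0.31 = 3.520 m/day.

3.52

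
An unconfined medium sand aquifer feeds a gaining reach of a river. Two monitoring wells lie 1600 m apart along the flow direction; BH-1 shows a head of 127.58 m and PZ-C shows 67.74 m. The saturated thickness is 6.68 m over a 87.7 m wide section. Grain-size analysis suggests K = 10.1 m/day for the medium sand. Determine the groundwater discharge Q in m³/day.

221

Cross-sectional area A = 87.7 × 6.68 = 585.8 m².
Hydraulic gradient i = (127.58 − 67.74) / 1600 = 59.84 / 1600 = 0.03740.
Darcy's law: Q = K · A · i = 10.10 × 585.8 × 0.03740 = 221.3 m³/day.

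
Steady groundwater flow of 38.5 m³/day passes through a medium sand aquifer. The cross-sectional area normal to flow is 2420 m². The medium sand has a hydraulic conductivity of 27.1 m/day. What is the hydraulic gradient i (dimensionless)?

0.000587

From Q = K·A·i, i = Q / (K·A) = 38.5 / (27.10 × 2420) = 0.0005871.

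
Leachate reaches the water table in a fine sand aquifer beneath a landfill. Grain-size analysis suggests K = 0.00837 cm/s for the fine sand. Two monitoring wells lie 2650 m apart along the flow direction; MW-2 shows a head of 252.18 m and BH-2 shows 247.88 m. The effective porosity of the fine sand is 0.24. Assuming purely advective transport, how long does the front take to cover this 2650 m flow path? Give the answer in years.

148

Convert K: 0.00837 cm/s × 864 = 7.232 m/day.
Hydraulic gradient i = (252.18 − 247.88) / 2650 = 4.3 / 2650 = 0.001623.
Darcy flux q = K · i = 7.232 × 0.001623 = 0.01173 m/day.
Seepage velocity v = q / n_e = 0.01173 / 0.24 = 0.04889 m/day.
Travel time t = L / v = 2650 / 0.04889 = 54200 days = 148.4 years.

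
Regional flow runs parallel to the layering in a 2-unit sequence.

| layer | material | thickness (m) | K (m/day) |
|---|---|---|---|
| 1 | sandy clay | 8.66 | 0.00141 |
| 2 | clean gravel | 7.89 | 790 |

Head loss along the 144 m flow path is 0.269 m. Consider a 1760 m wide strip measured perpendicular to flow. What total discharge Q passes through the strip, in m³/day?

20500

Flow is parallel to layering, so each bed carries its own Darcy discharge and the transmissivities add.
Σ(K_i·b_i) = 0.00141×8.66 + 790×7.89 = 6233 m²/day.
Hydraulic gradient i = Δh / L = 0.269 / 144 = 0.001868.
Q = Σ(K_i·b_i) · W · i = 6233 × 1760 × 0.001868 = 20493 m³/day.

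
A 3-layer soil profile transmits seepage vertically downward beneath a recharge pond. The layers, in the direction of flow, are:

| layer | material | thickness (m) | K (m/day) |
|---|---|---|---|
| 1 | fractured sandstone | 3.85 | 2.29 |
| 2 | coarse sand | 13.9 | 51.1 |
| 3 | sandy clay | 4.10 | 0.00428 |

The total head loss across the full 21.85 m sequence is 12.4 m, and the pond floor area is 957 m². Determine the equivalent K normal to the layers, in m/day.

Flow is perpendicular to layering, so the layers act in series and the equivalent K is the thickness-weighted harmonic mean.
Total thickness L = 3.85 + 13.9 + 4.10 = 21.85 m.
Σ(b_i/K_i) = 3.85/2.29 + 13.9/51.1 + 4.10/0.00428 = 959.9 d.
K_eq = L / Σ(b_i/K_i) = 21.85 / 959.9 = 0.02276 m/day.

0.0228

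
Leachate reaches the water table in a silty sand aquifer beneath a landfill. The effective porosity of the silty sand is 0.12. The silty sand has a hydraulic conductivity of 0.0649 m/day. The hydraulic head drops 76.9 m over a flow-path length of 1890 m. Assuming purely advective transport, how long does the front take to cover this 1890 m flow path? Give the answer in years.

Hydraulic gradient i = Δh / L = 76.9 / 1890 = 0.04069.
Darcy flux q = K · i = 0.06490 × 0.04069 = 0.002641 m/day.
Seepage velocity v = q / n_e = 0.002641 / 0.12 = 0.02201 m/day.
Travel time t = L / v = 1890 / 0.02201 = 85888 days = 235.1 years.

235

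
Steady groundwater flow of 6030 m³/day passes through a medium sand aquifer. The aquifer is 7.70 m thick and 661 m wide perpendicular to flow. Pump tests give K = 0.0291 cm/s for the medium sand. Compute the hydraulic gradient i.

Convert K: 0.0291 cm/s × 864 = 25.14 m/day.
Cross-sectional area A = 661 × 7.70 = 5090 m².
From Q = K·A·i, i = Q / (K·A) = 6030 / (25.14 × 5090) = 0.04712.

0.0471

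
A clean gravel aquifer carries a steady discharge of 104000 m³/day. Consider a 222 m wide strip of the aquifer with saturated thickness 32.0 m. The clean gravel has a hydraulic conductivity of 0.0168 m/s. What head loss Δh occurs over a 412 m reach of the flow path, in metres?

4.16

Convert K: 0.0168 m/s × 86400 = 1452 m/day.
Cross-sectional area A = 222 × 32.0 = 7104 m².
From Q = K·A·i, i = Q / (K·A) = 104000 / (1452 × 7104) = 0.01009.
Head loss Δh = i · L = 0.01009 × 412 = 4.155 m.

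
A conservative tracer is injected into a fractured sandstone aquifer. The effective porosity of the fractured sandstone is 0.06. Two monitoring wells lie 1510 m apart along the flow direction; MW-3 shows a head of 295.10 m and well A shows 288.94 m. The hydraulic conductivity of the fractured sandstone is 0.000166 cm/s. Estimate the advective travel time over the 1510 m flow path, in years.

424

Convert K: 0.000166 cm/s × 864 = 0.1434 m/day.
Hydraulic gradient i = (295.10 − 288.94) / 1510 = 6.16 / 1510 = 0.004079.
Darcy flux q = K · i = 0.1434 × 0.004079 = 0.0005851 m/day.
Seepage velocity v = q / n_e = 0.0005851 / 0.06 = 0.009752 m/day.
Travel time t = L / v = 1510 / 0.009752 = 1.548e+05 days = 423.9 years.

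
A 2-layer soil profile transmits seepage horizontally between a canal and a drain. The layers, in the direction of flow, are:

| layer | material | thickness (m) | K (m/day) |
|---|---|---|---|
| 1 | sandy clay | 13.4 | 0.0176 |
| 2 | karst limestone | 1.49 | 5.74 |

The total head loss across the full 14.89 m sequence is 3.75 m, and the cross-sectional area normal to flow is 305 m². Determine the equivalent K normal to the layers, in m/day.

Flow is perpendicular to layering, so the layers act in series and the equivalent K is the thickness-weighted harmonic mean.
Total thickness L = 13.4 + 1.49 = 14.89 m.
Σ(b_i/K_i) = 13.4/0.0176 + 1.49/5.74 = 761.6 d.
K_eq = L / Σ(b_i/K_i) = 14.89 / 761.6 = 0.01955 m/day.

0.0196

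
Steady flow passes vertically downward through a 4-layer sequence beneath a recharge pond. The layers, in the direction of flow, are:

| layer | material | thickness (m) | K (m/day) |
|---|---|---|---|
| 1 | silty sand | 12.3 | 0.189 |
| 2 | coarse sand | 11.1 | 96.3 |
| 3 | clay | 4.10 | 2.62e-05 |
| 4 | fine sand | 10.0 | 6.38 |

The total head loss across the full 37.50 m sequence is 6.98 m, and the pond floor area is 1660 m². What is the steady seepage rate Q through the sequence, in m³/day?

Flow is perpendicular to layering, so the layers act in series and the equivalent K is the thickness-weighted harmonic mean.
Total thickness L = 12.3 + 11.1 + 4.10 + 10.0 = 37.50 m.
Σ(b_i/K_i) = 12.3/0.189 + 11.1/96.3 + 4.10/2.62e-05 + 10.0/6.38 = 1.566e+05 d.
K_eq = L / Σ(b_i/K_i) = 37.50 / 1.566e+05 = 0.0002395 m/day.
Q = K_eq · A · (Δh/L) = 0.0002395 × 1660 × (6.98/37.50) = 0.07401 m³/day.

0.0740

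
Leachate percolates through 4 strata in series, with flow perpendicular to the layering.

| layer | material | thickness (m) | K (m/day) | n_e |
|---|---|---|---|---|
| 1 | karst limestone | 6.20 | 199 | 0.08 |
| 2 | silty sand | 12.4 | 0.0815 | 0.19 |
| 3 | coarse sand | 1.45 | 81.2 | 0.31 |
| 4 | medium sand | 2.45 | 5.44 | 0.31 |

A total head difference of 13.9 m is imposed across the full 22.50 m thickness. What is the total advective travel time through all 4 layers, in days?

With flow normal to the layers, continuity requires the same specific discharge q through every layer.
Σ(b_i/K_i) = 6.20/199 + 12.4/0.0815 + 1.45/81.2 + 2.45/5.44 = 152.6 d.
q = Δh / Σ(b_i/K_i) = 13.9 / 152.6 = 0.09106 m/day.
In each layer the seepage velocity is v_i = q/n_i, so the layer transit time is t_i = b_i·n_i / q:
  layer 1 (karst limestone): t_1 = 6.20 × 0.08 / 0.09106 = 5.447 d
  layer 2 (silty sand): t_2 = 12.4 × 0.19 / 0.09106 = 25.87 d
  layer 3 (coarse sand): t_3 = 1.45 × 0.31 / 0.09106 = 4.936 d
  layer 4 (medium sand): t_4 = 2.45 × 0.31 / 0.09106 = 8.341 d
Total t = Σ t_i = 44.60 days.

44.6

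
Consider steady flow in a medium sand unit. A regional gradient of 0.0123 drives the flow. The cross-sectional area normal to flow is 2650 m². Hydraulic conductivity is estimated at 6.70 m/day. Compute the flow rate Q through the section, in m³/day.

Hydraulic gradient i = 0.0123.
Darcy's law: Q = K · A · i = 6.700 × 2650 × 0.01230 = 218.4 m³/day.

218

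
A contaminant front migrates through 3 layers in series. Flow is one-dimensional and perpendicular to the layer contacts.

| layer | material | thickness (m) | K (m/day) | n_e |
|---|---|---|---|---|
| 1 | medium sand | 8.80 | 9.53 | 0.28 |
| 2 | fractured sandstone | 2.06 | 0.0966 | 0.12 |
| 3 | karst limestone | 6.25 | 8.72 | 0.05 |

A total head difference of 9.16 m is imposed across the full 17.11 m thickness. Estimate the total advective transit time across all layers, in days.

With flow normal to the layers, continuity requires the same specific discharge q through every layer.
Σ(b_i/K_i) = 8.80/9.53 + 2.06/0.0966 + 6.25/8.72 = 22.97 d.
q = Δh / Σ(b_i/K_i) = 9.16 / 22.97 = 0.3989 m/day.
In each layer the seepage velocity is v_i = q/n_i, so the layer transit time is t_i = b_i·n_i / q:
  layer 1 (medium sand): t_1 = 8.80 × 0.28 / 0.3989 = 6.178 d
  layer 2 (fractured sandstone): t_2 = 2.06 × 0.12 / 0.3989 = 0.6198 d
  layer 3 (karst limestone): t_3 = 6.25 × 0.05 / 0.3989 = 0.7835 d
Total t = Σ t_i = 7.581 days.

7.58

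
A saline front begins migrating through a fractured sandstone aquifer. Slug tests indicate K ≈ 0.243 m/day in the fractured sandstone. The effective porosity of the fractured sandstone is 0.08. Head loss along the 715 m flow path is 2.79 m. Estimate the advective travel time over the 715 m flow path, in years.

165

Hydraulic gradient i = Δh / L = 2.79 / 715 = 0.003902.
Darcy flux q = K · i = 0.2430 × 0.003902 = 0.0009482 m/day.
Seepage velocity v = q / n_e = 0.0009482 / 0.08 = 0.01185 m/day.
Travel time t = L / v = 715 / 0.01185 = 60324 days = 165.2 years.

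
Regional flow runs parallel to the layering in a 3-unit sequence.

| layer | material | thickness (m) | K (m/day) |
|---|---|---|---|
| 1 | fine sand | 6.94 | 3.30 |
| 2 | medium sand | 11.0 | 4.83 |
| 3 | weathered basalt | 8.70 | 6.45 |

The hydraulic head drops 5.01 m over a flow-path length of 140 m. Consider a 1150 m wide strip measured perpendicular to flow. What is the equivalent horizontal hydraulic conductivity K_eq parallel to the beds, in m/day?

Flow is parallel to layering, so each bed carries its own Darcy discharge and the transmissivities add.
Σ(K_i·b_i) = 3.30×6.94 + 4.83×11.0 + 6.45×8.70 = 132.1 m²/day.
Total thickness b = 26.64 m, so K_eq = Σ(K_i·b_i)/b = 4.960 m/day.

4.96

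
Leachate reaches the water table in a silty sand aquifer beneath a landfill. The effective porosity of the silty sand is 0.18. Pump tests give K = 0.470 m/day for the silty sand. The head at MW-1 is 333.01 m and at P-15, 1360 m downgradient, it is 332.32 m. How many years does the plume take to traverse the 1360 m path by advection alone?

Hydraulic gradient i = (333.01 − 332.32) / 1360 = 0.69 / 1360 = 0.0005074.
Darcy flux q = K · i = 0.4700 × 0.0005074 = 0.0002385 m/day.
Seepage velocity v = q / n_e = 0.0002385 / 0.18 = 0.001325 m/day.
Travel time t = L / v = 1360 / 0.001325 = 1.027e+06 days = 2811 years.

2810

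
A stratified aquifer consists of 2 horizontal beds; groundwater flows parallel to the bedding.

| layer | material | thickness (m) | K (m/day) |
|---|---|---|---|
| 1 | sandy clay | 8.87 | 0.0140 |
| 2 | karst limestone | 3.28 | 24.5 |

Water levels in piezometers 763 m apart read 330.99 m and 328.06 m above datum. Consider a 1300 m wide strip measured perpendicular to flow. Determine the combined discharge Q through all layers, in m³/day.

402

Flow is parallel to layering, so each bed carries its own Darcy discharge and the transmissivities add.
Σ(K_i·b_i) = 0.0140×8.87 + 24.5×3.28 = 80.48 m²/day.
Hydraulic gradient i = (330.99 − 328.06) / 763 = 2.93 / 763 = 0.003840.
Q = Σ(K_i·b_i) · W · i = 80.48 × 1300 × 0.003840 = 401.8 m³/day.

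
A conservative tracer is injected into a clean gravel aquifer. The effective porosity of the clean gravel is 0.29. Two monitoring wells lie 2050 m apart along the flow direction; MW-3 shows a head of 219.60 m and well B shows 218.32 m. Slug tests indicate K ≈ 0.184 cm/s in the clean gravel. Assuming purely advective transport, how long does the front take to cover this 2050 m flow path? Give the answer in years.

16.4

Convert K: 0.184 cm/s × 864 = 159.0 m/day.
Hydraulic gradient i = (219.60 − 218.32) / 2050 = 1.28 / 2050 = 0.0006244.
Darcy flux q = K · i = 159.0 × 0.0006244 = 0.09926 m/day.
Seepage velocity v = q / n_e = 0.09926 / 0.29 = 0.3423 m/day.
Travel time t = L / v = 2050 / 0.3423 = 5989 days = 16.40 years.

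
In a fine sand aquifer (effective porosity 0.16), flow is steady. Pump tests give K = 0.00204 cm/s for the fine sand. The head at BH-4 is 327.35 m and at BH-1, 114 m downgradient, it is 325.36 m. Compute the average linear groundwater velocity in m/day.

0.192

Convert K: 0.00204 cm/s × 864 = 1.763 m/day.
Hydraulic gradient i = (327.35 − 325.36) / 114 = 1.99 / 114 = 0.01746.
Darcy flux q = K · i = 1.763 × 0.01746 = 0.03077 m/day.
Seepage velocity v = q / n_e = 0.03077 / 0.16 = 0.1923 m/day.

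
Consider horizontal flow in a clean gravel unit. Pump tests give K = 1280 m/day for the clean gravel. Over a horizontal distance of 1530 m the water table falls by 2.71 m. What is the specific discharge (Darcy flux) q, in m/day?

2.27

Hydraulic gradient i = Δh / L = 2.71 / 1530 = 0.001771.
Specific discharge q = K · i = 1280 × 0.001771 = 2.267 m/day.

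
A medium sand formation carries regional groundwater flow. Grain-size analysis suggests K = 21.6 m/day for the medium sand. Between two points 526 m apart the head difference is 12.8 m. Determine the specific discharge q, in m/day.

0.526

Hydraulic gradient i = Δh / L = 12.8 / 526 = 0.02433.
Specific discharge q = K · i = 21.60 × 0.02433 = 0.5256 m/day.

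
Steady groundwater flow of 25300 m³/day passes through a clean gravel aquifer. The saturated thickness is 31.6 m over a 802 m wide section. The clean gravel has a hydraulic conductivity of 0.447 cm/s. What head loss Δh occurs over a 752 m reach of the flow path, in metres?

Convert K: 0.447 cm/s × 864 = 386.2 m/day.
Cross-sectional area A = 802 × 31.6 = 25343 m².
From Q = K·A·i, i = Q / (K·A) = 25300 / (386.2 × 25343) = 0.002585.
Head loss Δh = i · L = 0.002585 × 752 = 1.944 m.

1.94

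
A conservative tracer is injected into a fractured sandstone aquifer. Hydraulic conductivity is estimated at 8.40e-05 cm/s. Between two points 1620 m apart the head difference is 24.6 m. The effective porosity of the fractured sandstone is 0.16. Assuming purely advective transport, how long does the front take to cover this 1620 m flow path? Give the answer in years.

Convert K: 8.40e-05 cm/s × 864 = 0.07258 m/day.
Hydraulic gradient i = Δh / L = 24.6 / 1620 = 0.01519.
Darcy flux q = K · i = 0.07258 × 0.01519 = 0.001102 m/day.
Seepage velocity v = q / n_e = 0.001102 / 0.16 = 0.006888 m/day.
Travel time t = L / v = 1620 / 0.006888 = 2.352e+05 days = 643.9 years.

644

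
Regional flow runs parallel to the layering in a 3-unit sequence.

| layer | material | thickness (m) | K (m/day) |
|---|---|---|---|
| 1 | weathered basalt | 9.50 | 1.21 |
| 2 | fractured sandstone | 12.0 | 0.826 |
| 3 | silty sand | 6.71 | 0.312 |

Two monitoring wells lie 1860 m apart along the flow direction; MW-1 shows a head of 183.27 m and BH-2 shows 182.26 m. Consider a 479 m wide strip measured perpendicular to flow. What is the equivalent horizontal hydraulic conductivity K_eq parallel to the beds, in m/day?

0.833

Flow is parallel to layering, so each bed carries its own Darcy discharge and the transmissivities add.
Σ(K_i·b_i) = 1.21×9.50 + 0.826×12.0 + 0.312×6.71 = 23.50 m²/day.
Total thickness b = 28.21 m, so K_eq = Σ(K_i·b_i)/b = 0.8331 m/day.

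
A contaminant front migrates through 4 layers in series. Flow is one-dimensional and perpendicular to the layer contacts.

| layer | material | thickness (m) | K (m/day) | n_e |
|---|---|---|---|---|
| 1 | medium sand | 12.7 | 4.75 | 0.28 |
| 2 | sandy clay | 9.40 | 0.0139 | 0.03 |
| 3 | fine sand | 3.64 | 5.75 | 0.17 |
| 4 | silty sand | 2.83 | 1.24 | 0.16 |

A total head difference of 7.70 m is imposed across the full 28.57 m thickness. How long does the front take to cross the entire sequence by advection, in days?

435

With flow normal to the layers, continuity requires the same specific discharge q through every layer.
Σ(b_i/K_i) = 12.7/4.75 + 9.40/0.0139 + 3.64/5.75 + 2.83/1.24 = 681.8 d.
q = Δh / Σ(b_i/K_i) = 7.70 / 681.8 = 0.01129 m/day.
In each layer the seepage velocity is v_i = q/n_i, so the layer transit time is t_i = b_i·n_i / q:
  layer 1 (medium sand): t_1 = 12.7 × 0.28 / 0.01129 = 314.9 d
  layer 2 (sandy clay): t_2 = 9.40 × 0.03 / 0.01129 = 24.97 d
  layer 3 (fine sand): t_3 = 3.64 × 0.17 / 0.01129 = 54.80 d
  layer 4 (silty sand): t_4 = 2.83 × 0.16 / 0.01129 = 40.10 d
Total t = Σ t_i = 434.8 days.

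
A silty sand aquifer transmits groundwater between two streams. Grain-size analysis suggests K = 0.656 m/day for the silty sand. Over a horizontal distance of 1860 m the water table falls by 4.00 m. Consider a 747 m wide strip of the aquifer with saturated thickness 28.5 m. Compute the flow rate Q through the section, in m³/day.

Cross-sectional area A = 747 × 28.5 = 21290 m².
Hydraulic gradient i = Δh / L = 4.00 / 1860 = 0.002151.
Darcy's law: Q = K · A · i = 0.6560 × 21290 × 0.002151 = 30.03 m³/day.

30.0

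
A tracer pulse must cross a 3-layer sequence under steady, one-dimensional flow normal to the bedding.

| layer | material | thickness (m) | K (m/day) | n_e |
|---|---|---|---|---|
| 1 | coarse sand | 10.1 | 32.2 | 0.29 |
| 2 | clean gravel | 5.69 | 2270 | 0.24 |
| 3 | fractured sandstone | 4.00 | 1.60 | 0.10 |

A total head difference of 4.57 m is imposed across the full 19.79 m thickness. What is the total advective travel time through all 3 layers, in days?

With flow normal to the layers, continuity requires the same specific discharge q through every layer.
Σ(b_i/K_i) = 10.1/32.2 + 5.69/2270 + 4.00/1.60 = 2.816 d.
q = Δh / Σ(b_i/K_i) = 4.57 / 2.816 = 1.623 m/day.
In each layer the seepage velocity is v_i = q/n_i, so the layer transit time is t_i = b_i·n_i / q:
  layer 1 (coarse sand): t_1 = 10.1 × 0.29 / 1.623 = 1.805 d
  layer 2 (clean gravel): t_2 = 5.69 × 0.24 / 1.623 = 0.8415 d
  layer 3 (fractured sandstone): t_3 = 4.00 × 0.10 / 1.623 = 0.2465 d
Total t = Σ t_i = 2.893 days.

2.89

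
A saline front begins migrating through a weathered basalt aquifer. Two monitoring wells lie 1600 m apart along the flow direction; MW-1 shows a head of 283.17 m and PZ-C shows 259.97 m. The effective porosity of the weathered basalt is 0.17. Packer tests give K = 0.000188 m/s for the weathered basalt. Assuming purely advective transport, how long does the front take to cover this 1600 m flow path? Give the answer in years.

Convert K: 0.000188 m/s × 86400 = 16.24 m/day.
Hydraulic gradient i = (283.17 − 259.97) / 1600 = 23.2 / 1600 = 0.01450.
Darcy flux q = K · i = 16.24 × 0.01450 = 0.2355 m/day.
Seepage velocity v = q / n_e = 0.2355 / 0.17 = 1.385 m/day.
Travel time t = L / v = 1600 / 1.385 = 1155 days = 3.162 years.

3.16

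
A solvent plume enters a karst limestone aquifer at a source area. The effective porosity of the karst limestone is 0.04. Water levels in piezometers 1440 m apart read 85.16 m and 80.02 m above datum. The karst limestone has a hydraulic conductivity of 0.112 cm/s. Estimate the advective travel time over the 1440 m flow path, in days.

Convert K: 0.112 cm/s × 864 = 96.77 m/day.
Hydraulic gradient i = (85.16 − 80.02) / 1440 = 5.14 / 1440 = 0.003569.
Darcy flux q = K · i = 96.77 × 0.003569 = 0.3454 m/day.
Seepage velocity v = q / n_e = 0.3454 / 0.04 = 8.635 m/day.
Travel time t = L / v = 1440 / 8.635 = 166.8 days.

167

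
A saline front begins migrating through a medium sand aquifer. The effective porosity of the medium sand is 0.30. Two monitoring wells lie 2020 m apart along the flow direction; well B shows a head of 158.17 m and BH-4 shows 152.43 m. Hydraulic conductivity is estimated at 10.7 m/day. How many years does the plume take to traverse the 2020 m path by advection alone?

54.6

Hydraulic gradient i = (158.17 − 152.43) / 2020 = 5.74 / 2020 = 0.002842.
Darcy flux q = K · i = 10.70 × 0.002842 = 0.03040 m/day.
Seepage velocity v = q / n_e = 0.03040 / 0.30 = 0.1013 m/day.
Travel time t = L / v = 2020 / 0.1013 = 19931 days = 54.57 years.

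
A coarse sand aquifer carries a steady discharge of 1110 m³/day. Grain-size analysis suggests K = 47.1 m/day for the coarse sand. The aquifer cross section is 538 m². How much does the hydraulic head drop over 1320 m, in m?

57.8

From Q = K·A·i, i = Q / (K·A) = 1110 / (47.10 × 538.0) = 0.04380.
Head loss Δh = i · L = 0.04380 × 1320 = 57.82 m.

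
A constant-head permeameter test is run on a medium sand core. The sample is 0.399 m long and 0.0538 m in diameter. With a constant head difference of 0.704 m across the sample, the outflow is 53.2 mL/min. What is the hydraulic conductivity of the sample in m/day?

19.1

Cross-sectional area A = π·(d/2)² = π × (0.0538/2)² = 0.002273 m².
Convert discharge: 53.2 mL/min = 8.867e-07 m³/s.
Darcy's law rearranged: K = Q·L / (A·Δh) = 8.867e-07 × 0.399 / (0.002273 × 0.704) = 0.0002211 m/s = 19.10 m/day.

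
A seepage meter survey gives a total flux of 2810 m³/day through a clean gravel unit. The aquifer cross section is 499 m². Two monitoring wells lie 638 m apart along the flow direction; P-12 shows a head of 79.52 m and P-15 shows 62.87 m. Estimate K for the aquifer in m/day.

Hydraulic gradient i = (79.52 − 62.87) / 638 = 16.65 / 638 = 0.02610.
From Q = K·A·i, K = Q / (A·i) = 2810 / (499.0 × 0.02610) = 215.8 m/day.

216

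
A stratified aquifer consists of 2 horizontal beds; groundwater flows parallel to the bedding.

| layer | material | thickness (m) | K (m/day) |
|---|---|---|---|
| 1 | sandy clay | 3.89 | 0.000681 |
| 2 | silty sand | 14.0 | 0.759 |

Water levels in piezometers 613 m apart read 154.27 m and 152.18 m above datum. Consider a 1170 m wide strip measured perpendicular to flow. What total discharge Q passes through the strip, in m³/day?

42.4

Flow is parallel to layering, so each bed carries its own Darcy discharge and the transmissivities add.
Σ(K_i·b_i) = 0.000681×3.89 + 0.759×14.0 = 10.63 m²/day.
Hydraulic gradient i = (154.27 − 152.18) / 613 = 2.09 / 613 = 0.003409.
Q = Σ(K_i·b_i) · W · i = 10.63 × 1170 × 0.003409 = 42.40 m³/day.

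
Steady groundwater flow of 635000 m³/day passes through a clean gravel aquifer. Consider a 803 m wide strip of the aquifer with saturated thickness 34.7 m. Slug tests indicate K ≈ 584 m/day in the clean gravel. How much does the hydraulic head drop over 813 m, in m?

31.7

Cross-sectional area A = 803 × 34.7 = 27864 m².
From Q = K·A·i, i = Q / (K·A) = 635000 / (584.0 × 27864) = 0.03902.
Head loss Δh = i · L = 0.03902 × 813 = 31.73 m.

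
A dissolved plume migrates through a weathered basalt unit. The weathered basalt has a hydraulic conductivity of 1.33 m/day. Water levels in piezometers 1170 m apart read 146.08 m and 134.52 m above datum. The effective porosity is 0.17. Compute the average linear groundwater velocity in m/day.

0.0773

Hydraulic gradient i = (146.08 − 134.52) / 1170 = 11.56 / 1170 = 0.009880.
Darcy flux q = K · i = 1.330 × 0.009880 = 0.01314 m/day.
Seepage velocity v = q / n_e = 0.01314 / 0.17 = 0.07730 m/day.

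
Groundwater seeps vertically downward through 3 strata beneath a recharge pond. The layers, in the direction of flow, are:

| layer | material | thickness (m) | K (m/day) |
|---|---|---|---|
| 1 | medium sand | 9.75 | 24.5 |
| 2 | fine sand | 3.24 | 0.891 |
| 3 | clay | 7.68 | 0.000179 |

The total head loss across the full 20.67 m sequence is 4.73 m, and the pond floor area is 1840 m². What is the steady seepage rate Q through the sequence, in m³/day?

0.203

Flow is perpendicular to layering, so the layers act in series and the equivalent K is the thickness-weighted harmonic mean.
Total thickness L = 9.75 + 3.24 + 7.68 = 20.67 m.
Σ(b_i/K_i) = 9.75/24.5 + 3.24/0.891 + 7.68/0.000179 = 42909 d.
K_eq = L / Σ(b_i/K_i) = 20.67 / 42909 = 0.0004817 m/day.
Q = K_eq · A · (Δh/L) = 0.0004817 × 1840 × (4.73/20.67) = 0.2028 m³/day.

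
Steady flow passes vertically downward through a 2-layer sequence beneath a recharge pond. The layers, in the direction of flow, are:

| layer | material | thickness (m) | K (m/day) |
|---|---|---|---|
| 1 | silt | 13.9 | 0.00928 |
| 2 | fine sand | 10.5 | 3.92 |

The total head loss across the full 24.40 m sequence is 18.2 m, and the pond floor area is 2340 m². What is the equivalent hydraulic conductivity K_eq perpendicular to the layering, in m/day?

Flow is perpendicular to layering, so the layers act in series and the equivalent K is the thickness-weighted harmonic mean.
Total thickness L = 13.9 + 10.5 = 24.40 m.
Σ(b_i/K_i) = 13.9/0.00928 + 10.5/3.92 = 1501 d.
K_eq = L / Σ(b_i/K_i) = 24.40 / 1501 = 0.01626 m/day.

0.0163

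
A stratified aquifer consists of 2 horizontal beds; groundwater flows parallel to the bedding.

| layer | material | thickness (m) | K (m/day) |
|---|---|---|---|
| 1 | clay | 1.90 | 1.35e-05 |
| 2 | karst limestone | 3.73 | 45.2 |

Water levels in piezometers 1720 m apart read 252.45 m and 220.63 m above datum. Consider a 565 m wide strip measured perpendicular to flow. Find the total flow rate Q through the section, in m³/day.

1760

Flow is parallel to layering, so each bed carries its own Darcy discharge and the transmissivities add.
Σ(K_i·b_i) = 1.35e-05×1.90 + 45.2×3.73 = 168.6 m²/day.
Hydraulic gradient i = (252.45 − 220.63) / 1720 = 31.82 / 1720 = 0.01850.
Q = Σ(K_i·b_i) · W · i = 168.6 × 565 × 0.01850 = 1762 m³/day.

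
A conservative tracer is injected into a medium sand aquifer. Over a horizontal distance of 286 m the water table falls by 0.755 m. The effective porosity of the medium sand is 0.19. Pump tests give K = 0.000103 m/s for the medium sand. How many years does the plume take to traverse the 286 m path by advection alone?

Convert K: 0.000103 m/s × 86400 = 8.899 m/day.
Hydraulic gradient i = Δh / L = 0.755 / 286 = 0.002640.
Darcy flux q = K · i = 8.899 × 0.002640 = 0.02349 m/day.
Seepage velocity v = q / n_e = 0.02349 / 0.19 = 0.1236 m/day.
Travel time t = L / v = 286 / 0.1236 = 2313 days = 6.333 years.

6.33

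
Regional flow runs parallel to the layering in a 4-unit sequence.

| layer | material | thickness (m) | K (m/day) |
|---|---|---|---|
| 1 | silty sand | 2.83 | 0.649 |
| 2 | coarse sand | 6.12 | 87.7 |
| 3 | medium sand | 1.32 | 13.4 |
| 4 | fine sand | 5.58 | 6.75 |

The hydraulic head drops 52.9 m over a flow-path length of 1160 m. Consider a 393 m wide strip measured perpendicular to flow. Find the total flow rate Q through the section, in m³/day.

10600

Flow is parallel to layering, so each bed carries its own Darcy discharge and the transmissivities add.
Σ(K_i·b_i) = 0.649×2.83 + 87.7×6.12 + 13.4×1.32 + 6.75×5.58 = 593.9 m²/day.
Hydraulic gradient i = Δh / L = 52.9 / 1160 = 0.04560.
Q = Σ(K_i·b_i) · W · i = 593.9 × 393 × 0.04560 = 10644 m³/day.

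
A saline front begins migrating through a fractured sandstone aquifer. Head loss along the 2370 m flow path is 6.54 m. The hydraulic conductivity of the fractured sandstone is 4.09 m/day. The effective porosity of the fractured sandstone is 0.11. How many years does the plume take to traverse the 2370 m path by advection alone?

63.2

Hydraulic gradient i = Δh / L = 6.54 / 2370 = 0.002759.
Darcy flux q = K · i = 4.090 × 0.002759 = 0.01129 m/day.
Seepage velocity v = q / n_e = 0.01129 / 0.11 = 0.1026 m/day.
Travel time t = L / v = 2370 / 0.1026 = 23099 days = 63.24 years.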